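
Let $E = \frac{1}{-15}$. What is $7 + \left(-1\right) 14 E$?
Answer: $\frac{119}{15} \approx 7.9333$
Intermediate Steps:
$E = - \frac{1}{15} \approx -0.066667$
$7 + \left(-1\right) 14 E = 7 + \left(-1\right) 14 \left(- \frac{1}{15}\right) = 7 - - \frac{14}{15} = 7 + \frac{14}{15} = \frac{119}{15}$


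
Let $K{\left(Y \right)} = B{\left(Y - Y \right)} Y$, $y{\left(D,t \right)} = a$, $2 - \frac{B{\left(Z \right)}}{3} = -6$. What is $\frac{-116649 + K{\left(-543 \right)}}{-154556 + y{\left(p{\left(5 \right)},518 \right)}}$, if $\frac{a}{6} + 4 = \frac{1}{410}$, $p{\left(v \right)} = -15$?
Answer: $\frac{26584605}{31688897} \approx 0.83892$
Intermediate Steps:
$B{\left(Z \right)} = 24$ ($B{\left(Z \right)} = 6 - -18 = 6 + 18 = 24$)
$a = - \frac{4917}{205}$ ($a = -24 + \frac{6}{410} = -24 + 6 \cdot \frac{1}{410} = -24 + \frac{3}{205} = - \frac{4917}{205} \approx -23.985$)
$y{\left(D,t \right)} = - \frac{4917}{205}$
$K{\left(Y \right)} = 24 Y$
$\frac{-116649 + K{\left(-543 \right)}}{-154556 + y{\left(p{\left(5 \right)},518 \right)}} = \frac{-116649 + 24 \left(-543\right)}{-154556 - \frac{4917}{205}} = \frac{-116649 - 13032}{- \frac{31688897}{205}} = \left(-129681\right) \left(- \frac{205}{31688897}\right) = \frac{26584605}{31688897}$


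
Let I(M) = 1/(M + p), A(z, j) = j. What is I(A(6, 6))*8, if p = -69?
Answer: -8/63 ≈ -0.12698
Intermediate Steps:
I(M) = 1/(-69 + M) (I(M) = 1/(M - 69) = 1/(-69 + M))
I(A(6, 6))*8 = 8/(-69 + 6) = 8/(-63) = -1/63*8 = -8/63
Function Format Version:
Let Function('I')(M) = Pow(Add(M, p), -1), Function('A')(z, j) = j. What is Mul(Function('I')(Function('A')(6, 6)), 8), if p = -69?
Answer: Rational(-8, 63) ≈ -0.12698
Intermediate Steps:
Function('I')(M) = Pow(Add(-69, M), -1) (Function('I')(M) = Pow(Add(M, -69), -1) = Pow(Add(-69, M), -1))
Mul(Function('I')(Function('A')(6, 6)), 8) = Mul(Pow(Add(-69, 6), -1), 8) = Mul(Pow(-63, -1), 8) = Mul(Rational(-1, 63), 8) = Rational(-8, 63)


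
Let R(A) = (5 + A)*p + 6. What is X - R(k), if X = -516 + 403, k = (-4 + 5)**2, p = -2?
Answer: -107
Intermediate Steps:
k = 1 (k = 1**2 = 1)
X = -113
R(A) = -4 - 2*A (R(A) = (5 + A)*(-2) + 6 = (-10 - 2*A) + 6 = -4 - 2*A)
X - R(k) = -113 - (-4 - 2*1) = -113 - (-4 - 2) = -113 - 1*(-6) = -113 + 6 = -107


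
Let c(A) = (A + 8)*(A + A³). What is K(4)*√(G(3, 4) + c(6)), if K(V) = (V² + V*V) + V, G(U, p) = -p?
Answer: 144*√194 ≈ 2005.7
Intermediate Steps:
c(A) = (8 + A)*(A + A³)
K(V) = V + 2*V² (K(V) = (V² + V²) + V = 2*V² + V = V + 2*V²)
K(4)*√(G(3, 4) + c(6)) = (4*(1 + 2*4))*√(-1*4 + 6*(8 + 6 + 6³ + 8*6²)) = (4*(1 + 8))*√(-4 + 6*(8 + 6 + 216 + 8*36)) = (4*9)*√(-4 + 6*(8 + 6 + 216 + 288)) = 36*√(-4 + 6*518) = 36*√(-4 + 3108) = 36*√3104 = 36*(4*√194) = 144*√194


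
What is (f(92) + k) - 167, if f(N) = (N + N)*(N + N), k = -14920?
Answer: 18769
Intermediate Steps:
f(N) = 4*N**2 (f(N) = (2*N)*(2*N) = 4*N**2)
(f(92) + k) - 167 = (4*92**2 - 14920) - 167 = (4*8464 - 14920) - 167 = (33856 - 14920) - 167 = 18936 - 167 = 18769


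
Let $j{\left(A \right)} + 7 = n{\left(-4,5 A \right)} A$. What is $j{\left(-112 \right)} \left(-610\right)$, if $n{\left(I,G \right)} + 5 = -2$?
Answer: $-473970$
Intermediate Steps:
$n{\left(I,G \right)} = -7$ ($n{\left(I,G \right)} = -5 - 2 = -7$)
$j{\left(A \right)} = -7 - 7 A$
$j{\left(-112 \right)} \left(-610\right) = \left(-7 - -784\right) \left(-610\right) = \left(-7 + 784\right) \left(-610\right) = 777 \left(-610\right) = -473970$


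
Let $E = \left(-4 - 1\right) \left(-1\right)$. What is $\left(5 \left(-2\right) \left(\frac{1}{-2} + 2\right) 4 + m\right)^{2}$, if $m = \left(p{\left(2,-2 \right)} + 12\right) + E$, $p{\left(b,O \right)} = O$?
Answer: $2025$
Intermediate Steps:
$E = 5$ ($E = \left(-5\right) \left(-1\right) = 5$)
$m = 15$ ($m = \left(-2 + 12\right) + 5 = 10 + 5 = 15$)
$\left(5 \left(-2\right) \left(\frac{1}{-2} + 2\right) 4 + m\right)^{2} = \left(5 \left(-2\right) \left(\frac{1}{-2} + 2\right) 4 + 15\right)^{2} = \left(- 10 \left(- \frac{1}{2} + 2\right) 4 + 15\right)^{2} = \left(- 10 \cdot \frac{3}{2} \cdot 4 + 15\right)^{2} = \left(\left(-10\right) 6 + 15\right)^{2} = \left(-60 + 15\right)^{2} = \left(-45\right)^{2} = 2025$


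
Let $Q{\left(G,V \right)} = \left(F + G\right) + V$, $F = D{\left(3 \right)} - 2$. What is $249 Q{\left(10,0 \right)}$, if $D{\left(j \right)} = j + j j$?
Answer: $4980$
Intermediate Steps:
$D{\left(j \right)} = j + j^{2}$
$F = 10$ ($F = 3 \left(1 + 3\right) - 2 = 3 \cdot 4 - 2 = 12 - 2 = 10$)
$Q{\left(G,V \right)} = 10 + G + V$ ($Q{\left(G,V \right)} = \left(10 + G\right) + V = 10 + G + V$)
$249 Q{\left(10,0 \right)} = 249 \left(10 + 10 + 0\right) = 249 \cdot 20 = 4980$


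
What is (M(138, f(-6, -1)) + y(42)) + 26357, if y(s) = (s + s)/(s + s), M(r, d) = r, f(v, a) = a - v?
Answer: 26496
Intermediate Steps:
y(s) = 1 (y(s) = (2*s)/((2*s)) = (2*s)*(1/(2*s)) = 1)
(M(138, f(-6, -1)) + y(42)) + 26357 = (138 + 1) + 26357 = 139 + 26357 = 26496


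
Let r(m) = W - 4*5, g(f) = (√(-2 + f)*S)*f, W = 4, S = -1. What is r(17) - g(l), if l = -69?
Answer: -16 - 69*I*√71 ≈ -16.0 - 581.4*I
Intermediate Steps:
g(f) = -f*√(-2 + f) (g(f) = (√(-2 + f)*(-1))*f = (-√(-2 + f))*f = -f*√(-2 + f))
r(m) = -16 (r(m) = 4 - 4*5 = 4 - 20 = -16)
r(17) - g(l) = -16 - (-1)*(-69)*√(-2 - 69) = -16 - (-1)*(-69)*√(-71) = -16 - (-1)*(-69)*I*√71 = -16 - 69*I*√71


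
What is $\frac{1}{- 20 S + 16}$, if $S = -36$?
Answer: $\frac{1}{736} \approx 0.0013587$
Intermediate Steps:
$\frac{1}{- 20 S + 16} = \frac{1}{\left(-20\right) \left(-36\right) + 16} = \frac{1}{720 + 16} = \frac{1}{736}$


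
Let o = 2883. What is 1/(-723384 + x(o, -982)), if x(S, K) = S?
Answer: -1/720501 ≈ -1.3879e-6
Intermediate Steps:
1/(-723384 + x(o, -982)) = 1/(-723384 + 2883) = 1/(-720501) = -1/720501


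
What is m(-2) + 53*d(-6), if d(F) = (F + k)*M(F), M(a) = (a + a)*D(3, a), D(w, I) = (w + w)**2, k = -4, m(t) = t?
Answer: 228958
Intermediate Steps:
D(w, I) = 4*w**2 (D(w, I) = (2*w)**2 = 4*w**2)
M(a) = 72*a (M(a) = (a + a)*(4*3**2) = (2*a)*(4*9) = (2*a)*36 = 72*a)
d(F) = 72*F*(-4 + F) (d(F) = (F - 4)*(72*F) = (-4 + F)*(72*F) = 72*F*(-4 + F))
m(-2) + 53*d(-6) = -2 + 53*(72*(-6)*(-4 - 6)) = -2 + 53*(72*(-6)*(-10)) = -2 + 53*4320 = -2 + 228960 = 228958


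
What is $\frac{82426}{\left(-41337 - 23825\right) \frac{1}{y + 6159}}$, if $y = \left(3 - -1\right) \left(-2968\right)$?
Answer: $\frac{235449869}{32581} \approx 7226.6$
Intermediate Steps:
$y = -11872$ ($y = \left(3 + 1\right) \left(-2968\right) = 4 \left(-2968\right) = -11872$)
$\frac{82426}{\left(-41337 - 23825\right) \frac{1}{y + 6159}} = \frac{82426}{\left(-41337 - 23825\right) \frac{1}{-11872 + 6159}} = \frac{82426}{\left(-65162\right) \frac{1}{-5713}} = \frac{82426}{\left(-65162\right) \left(- \frac{1}{5713}\right)} = \frac{82426}{\frac{65162}{5713}} = 82426 \cdot \frac{5713}{65162} = \frac{235449869}{32581}$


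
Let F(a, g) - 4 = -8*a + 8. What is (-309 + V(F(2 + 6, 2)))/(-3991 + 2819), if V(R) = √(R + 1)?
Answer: 309/1172 - I*√51/1172 ≈ 0.26365 - 0.0060934*I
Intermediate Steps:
F(a, g) = 12 - 8*a (F(a, g) = 4 + (-8*a + 8) = 4 + (8 - 8*a) = 12 - 8*a)
V(R) = √(1 + R)
(-309 + V(F(2 + 6, 2)))/(-3991 + 2819) = (-309 + √(1 + (12 - 8*(2 + 6))))/(-3991 + 2819) = (-309 + √(1 + (12 - 8*8)))/(-1172) = (-309 + √(1 + (12 - 64)))*(-1/1172) = (-309 + √(1 - 52))*(-1/1172) = (-309 + √(-51))*(-1/1172) = (-309 + I*√51)*(-1/1172) = 309/1172 - I*√51/1172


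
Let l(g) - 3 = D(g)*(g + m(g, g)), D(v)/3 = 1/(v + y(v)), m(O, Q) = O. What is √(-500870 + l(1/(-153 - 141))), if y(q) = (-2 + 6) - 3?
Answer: I*√42998932841/293 ≈ 707.72*I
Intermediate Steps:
y(q) = 1 (y(q) = 4 - 3 = 1)
D(v) = 3/(1 + v) (D(v) = 3/(v + 1) = 3/(1 + v))
l(g) = 3 + 6*g/(1 + g) (l(g) = 3 + (3/(1 + g))*(g + g) = 3 + (3/(1 + g))*(2*g) = 3 + 6*g/(1 + g))
√(-500870 + l(1/(-153 - 141))) = √(-500870 + 3*(1 + 3/(-153 - 141))/(1 + 1/(-153 - 141))) = √(-500870 + 3*(1 + 3/(-294))/(1 + 1/(-294))) = √(-500870 + 3*(1 + 3*(-1/294))/(1 - 1/294)) = √(-500870 + 3*(1 - 1/98)/(293/294)) = √(-500870 + 3*(294/293)*(97/98)) = √(-500870 + 873/293) = √(-146754037/293) = I*√42998932841/293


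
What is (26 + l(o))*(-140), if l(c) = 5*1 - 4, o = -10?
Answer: -3780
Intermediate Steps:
l(c) = 1 (l(c) = 5 - 4 = 1)
(26 + l(o))*(-140) = (26 + 1)*(-140) = 27*(-140) = -3780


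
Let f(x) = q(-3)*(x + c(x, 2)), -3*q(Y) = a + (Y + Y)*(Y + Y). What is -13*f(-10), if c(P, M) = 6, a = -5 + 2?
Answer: -572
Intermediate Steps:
a = -3
q(Y) = 1 - 4*Y²/3 (q(Y) = -(-3 + (Y + Y)*(Y + Y))/3 = -(-3 + (2*Y)*(2*Y))/3 = -(-3 + 4*Y²)/3 = 1 - 4*Y²/3)
f(x) = -66 - 11*x (f(x) = (1 - 4/3*(-3)²)*(x + 6) = (1 - 4/3*9)*(6 + x) = (1 - 12)*(6 + x) = -11*(6 + x) = -66 - 11*x)
-13*f(-10) = -13*(-66 - 11*(-10)) = -13*(-66 + 110) = -13*44 = -572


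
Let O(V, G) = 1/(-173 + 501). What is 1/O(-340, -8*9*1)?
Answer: 328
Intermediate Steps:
O(V, G) = 1/328
1/O(-340, -8*9*1) = 1/(1/328) = 328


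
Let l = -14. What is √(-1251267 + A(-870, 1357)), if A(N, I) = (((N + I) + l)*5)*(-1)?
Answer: 16*I*√4897 ≈ 1119.7*I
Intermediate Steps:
A(N, I) = 70 - 5*I - 5*N (A(N, I) = (((N + I) - 14)*5)*(-1) = (((I + N) - 14)*5)*(-1) = ((-14 + I + N)*5)*(-1) = (-70 + 5*I + 5*N)*(-1) = 70 - 5*I - 5*N)
√(-1251267 + A(-870, 1357)) = √(-1251267 + (70 - 5*1357 - 5*(-870))) = √(-1251267 + (70 - 6785 + 4350)) = √(-1251267 - 2365) = √(-1253632) = 16*I*√4897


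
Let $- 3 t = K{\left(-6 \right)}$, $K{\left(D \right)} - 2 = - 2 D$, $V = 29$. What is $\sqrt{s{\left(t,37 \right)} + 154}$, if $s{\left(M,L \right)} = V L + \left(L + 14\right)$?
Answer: $3 \sqrt{142} \approx 35.749$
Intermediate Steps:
$K{\left(D \right)} = 2 - 2 D$
$t = - \frac{14}{3}$ ($t = - \frac{2 - -12}{3} = - \frac{2 + 12}{3} = \left(- \frac{1}{3}\right) 14 = - \frac{14}{3} \approx -4.6667$)
$s{\left(M,L \right)} = 14 + 30 L$ ($s{\left(M,L \right)} = 29 L + \left(L + 14\right) = 29 L + \left(14 + L\right) = 14 + 30 L$)
$\sqrt{s{\left(t,37 \right)} + 154} = \sqrt{\left(14 + 30 \cdot 37\right) + 154} = \sqrt{\left(14 + 1110\right) + 154} = \sqrt{1124 + 154} = \sqrt{1278} = 3 \sqrt{142}$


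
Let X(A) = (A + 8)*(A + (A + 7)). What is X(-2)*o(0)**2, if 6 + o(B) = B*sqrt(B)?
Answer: 648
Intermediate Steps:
o(B) = -6 + B**(3/2) (o(B) = -6 + B*sqrt(B) = -6 + B**(3/2))
X(A) = (7 + 2*A)*(8 + A) (X(A) = (8 + A)*(A + (7 + A)) = (8 + A)*(7 + 2*A) = (7 + 2*A)*(8 + A))
X(-2)*o(0)**2 = (56 + 2*(-2)**2 + 23*(-2))*(-6 + 0**(3/2))**2 = (56 + 2*4 - 46)*(-6 + 0)**2 = (56 + 8 - 46)*(-6)**2 = 18*36 = 648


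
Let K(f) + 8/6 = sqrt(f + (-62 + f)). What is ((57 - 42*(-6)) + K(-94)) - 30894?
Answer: -91759/3 + 5*I*sqrt(10) ≈ -30586.0 + 15.811*I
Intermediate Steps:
K(f) = -4/3 + sqrt(-62 + 2*f) (K(f) = -4/3 + sqrt(f + (-62 + f)) = -4/3 + sqrt(-62 + 2*f))
((57 - 42*(-6)) + K(-94)) - 30894 = ((57 - 42*(-6)) + (-4/3 + sqrt(-62 + 2*(-94)))) - 30894 = ((57 + 252) + (-4/3 + sqrt(-62 - 188))) - 30894 = (309 + (-4/3 + sqrt(-250))) - 30894 = (309 + (-4/3 + 5*I*sqrt(10))) - 30894 = (923/3 + 5*I*sqrt(10)) - 30894 = -91759/3 + 5*I*sqrt(10)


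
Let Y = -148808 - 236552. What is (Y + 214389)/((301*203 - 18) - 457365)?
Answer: 170971/396280 ≈ 0.43144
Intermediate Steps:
Y = -385360
(Y + 214389)/((301*203 - 18) - 457365) = (-385360 + 214389)/((301*203 - 18) - 457365) = -170971/((61103 - 18) - 457365) = -170971/(61085 - 457365) = -170971/(-396280) = -170971*(-1/396280) = 170971/396280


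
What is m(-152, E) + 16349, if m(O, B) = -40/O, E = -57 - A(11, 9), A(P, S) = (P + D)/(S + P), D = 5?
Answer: 310636/19 ≈ 16349.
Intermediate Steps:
A(P, S) = (5 + P)/(P + S) (A(P, S) = (P + 5)/(S + P) = (5 + P)/(P + S))
E = -289/5 (E = -57 - (5 + 11)/(11 + 9) = -57 - 16/20 = -57 - 1*4/5 = -57 - 4/5 = -289/5 ≈ -57.800)
m(-152, E) + 16349 = -40/(-152) + 16349 = -40*(-1/152) + 16349 = 5/19 + 16349 = 310636/19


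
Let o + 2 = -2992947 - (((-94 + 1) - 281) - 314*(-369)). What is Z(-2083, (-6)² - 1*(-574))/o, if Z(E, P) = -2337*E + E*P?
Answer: -3597341/3108441 ≈ -1.1573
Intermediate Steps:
o = -3108441 (o = -2 + (-2992947 - (((-94 + 1) - 281) - 314*(-369))) = -2 + (-2992947 - ((-93 - 281) + 115866)) = -2 + (-2992947 - (-374 + 115866)) = -2 + (-2992947 - 1*115492) = -2 + (-2992947 - 115492) = -2 - 3108439 = -3108441)
Z(-2083, (-6)² - 1*(-574))/o = -2083*(-2337 + ((-6)² - 1*(-574)))/(-3108441) = -2083*(-2337 + (36 + 574))*(-1/3108441) = -2083*(-2337 + 610)*(-1/3108441) = -2083*(-1727)*(-1/3108441) = 3597341*(-1/3108441) = -3597341/3108441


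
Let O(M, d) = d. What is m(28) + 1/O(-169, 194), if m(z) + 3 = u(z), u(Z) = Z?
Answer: 4851/194 ≈ 25.005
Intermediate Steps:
m(z) = -3 + z
m(28) + 1/O(-169, 194) = (-3 + 28) + 1/194 = 25 + 1/194 = 4851/194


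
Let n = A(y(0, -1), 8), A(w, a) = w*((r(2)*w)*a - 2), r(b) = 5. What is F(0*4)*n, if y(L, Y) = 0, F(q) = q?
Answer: 0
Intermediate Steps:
A(w, a) = w*(-2 + 5*a*w) (A(w, a) = w*((5*w)*a - 2) = w*(5*a*w - 2) = w*(-2 + 5*a*w))
n = 0 (n = 0*(-2 + 5*8*0) = 0*(-2 + 0) = 0*(-2) = 0)
F(0*4)*n = (0*4)*0 = 0*0 = 0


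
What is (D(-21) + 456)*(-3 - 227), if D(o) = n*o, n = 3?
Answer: -90390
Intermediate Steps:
D(o) = 3*o
(D(-21) + 456)*(-3 - 227) = (3*(-21) + 456)*(-3 - 227) = (-63 + 456)*(-230) = 393*(-230) = -90390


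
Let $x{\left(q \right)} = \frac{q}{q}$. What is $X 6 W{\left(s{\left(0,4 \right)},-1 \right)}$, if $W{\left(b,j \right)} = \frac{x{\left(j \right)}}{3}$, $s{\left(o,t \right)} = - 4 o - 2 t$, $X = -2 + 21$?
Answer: $38$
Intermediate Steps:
$x{\left(q \right)} = 1$
$X = 19$
$W{\left(b,j \right)} = \frac{1}{3}$ ($W{\left(b,j \right)} = 1 \cdot \frac{1}{3} = \frac{1}{3}$)
$X 6 W{\left(s{\left(0,4 \right)},-1 \right)} = 19 \cdot 6 \cdot \frac{1}{3} = 114 \cdot \frac{1}{3} = 38$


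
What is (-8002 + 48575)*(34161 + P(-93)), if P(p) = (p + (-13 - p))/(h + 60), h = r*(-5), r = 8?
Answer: 27719757611/20 ≈ 1.3860e+9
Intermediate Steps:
h = -40 (h = 8*(-5) = -40)
P(p) = -13/20 (P(p) = (p + (-13 - p))/(-40 + 60) = -13/20)
(-8002 + 48575)*(34161 + P(-93)) = (-8002 + 48575)*(34161 - 13/20) = 40573*(683207/20) = 27719757611/20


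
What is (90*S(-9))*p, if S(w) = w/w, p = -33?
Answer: -2970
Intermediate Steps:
S(w) = 1
(90*S(-9))*p = (90*1)*(-33) = 90*(-33) = -2970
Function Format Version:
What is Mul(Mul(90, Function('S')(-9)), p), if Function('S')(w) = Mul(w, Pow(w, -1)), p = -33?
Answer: -2970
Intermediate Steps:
Function('S')(w) = 1
Mul(Mul(90, Function('S')(-9)), p) = Mul(Mul(90, 1), -33) = Mul(90, -33) = -2970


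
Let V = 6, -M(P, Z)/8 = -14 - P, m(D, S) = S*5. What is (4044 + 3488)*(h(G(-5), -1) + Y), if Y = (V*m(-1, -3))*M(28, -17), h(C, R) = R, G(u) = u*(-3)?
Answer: -227775212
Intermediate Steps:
m(D, S) = 5*S
M(P, Z) = 112 + 8*P (M(P, Z) = -8*(-14 - P) = 112 + 8*P)
G(u) = -3*u
Y = -30240 (Y = (6*(5*(-3)))*(112 + 8*28) = (6*(-15))*(112 + 224) = -90*336 = -30240)
(4044 + 3488)*(h(G(-5), -1) + Y) = (4044 + 3488)*(-1 - 30240) = 7532*(-30241) = -227775212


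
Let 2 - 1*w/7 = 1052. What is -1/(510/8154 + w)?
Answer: 1359/9988565 ≈ 0.00013606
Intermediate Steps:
w = -7350 (w = 14 - 7*1052 = 14 - 7364 = -7350)
-1/(510/8154 + w) = -1/(510/8154 - 7350) = -1/(510*(1/8154) - 7350) = -1/(85/1359 - 7350) = -1/(-9988565/1359) = -1*(-1359/9988565) = 1359/9988565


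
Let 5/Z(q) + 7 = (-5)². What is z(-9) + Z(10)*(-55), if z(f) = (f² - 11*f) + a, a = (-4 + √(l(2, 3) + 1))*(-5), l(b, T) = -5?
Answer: 3325/18 - 10*I ≈ 184.72 - 10.0*I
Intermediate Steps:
Z(q) = 5/18 (Z(q) = 5/(-7 + (-5)²) = 5/(-7 + 25) = 5/18)
a = 20 - 10*I (a = (-4 + √(-5 + 1))*(-5) = (-4 + √(-4))*(-5) = (-4 + 2*I)*(-5) = 20 - 10*I ≈ 20.0 - 10.0*I)
z(f) = 20 + f² - 11*f - 10*I (z(f) = (f² - 11*f) + (20 - 10*I) = 20 + f² - 11*f - 10*I)
z(-9) + Z(10)*(-55) = (20 + (-9)² - 11*(-9) - 10*I) + (5/18)*(-55) = (20 + 81 + 99 - 10*I) - 275/18 = (200 - 10*I) - 275/18 = 3325/18 - 10*I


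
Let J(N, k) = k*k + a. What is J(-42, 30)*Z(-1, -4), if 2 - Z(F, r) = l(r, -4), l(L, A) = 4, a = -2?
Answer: -1796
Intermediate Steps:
Z(F, r) = -2 (Z(F, r) = 2 - 1*4 = 2 - 4 = -2)
J(N, k) = -2 + k² (J(N, k) = k*k - 2 = k² - 2 = -2 + k²)
J(-42, 30)*Z(-1, -4) = (-2 + 30²)*(-2) = (-2 + 900)*(-2) = 898*(-2) = -1796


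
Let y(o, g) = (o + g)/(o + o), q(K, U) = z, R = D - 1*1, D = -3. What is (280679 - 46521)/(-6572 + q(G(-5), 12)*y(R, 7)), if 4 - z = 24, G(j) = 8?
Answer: -468316/13129 ≈ -35.670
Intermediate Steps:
R = -4 (R = -3 - 1*1 = -3 - 1 = -4)
z = -20 (z = 4 - 1*24 = 4 - 24 = -20)
q(K, U) = -20
y(o, g) = (g + o)/(2*o) (y(o, g) = (g + o)/((2*o)) = (g + o)*(1/(2*o)) = (g + o)/(2*o))
(280679 - 46521)/(-6572 + q(G(-5), 12)*y(R, 7)) = (280679 - 46521)/(-6572 - 10*(7 - 4)/(-4)) = 234158/(-6572 - 10*(-1)*3/4) = 234158/(-6572 - 20*(-3/8)) = 234158/(-6572 + 15/2) = 234158/(-13129/2) = 234158*(-2/13129) = -468316/13129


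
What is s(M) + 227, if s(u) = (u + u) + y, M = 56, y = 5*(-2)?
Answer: 329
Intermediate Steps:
y = -10
s(u) = -10 + 2*u (s(u) = (u + u) - 10 = 2*u - 10 = -10 + 2*u)
s(M) + 227 = (-10 + 2*56) + 227 = (-10 + 112) + 227 = 102 + 227 = 329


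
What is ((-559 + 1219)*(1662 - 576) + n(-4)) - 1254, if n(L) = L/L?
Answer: 715507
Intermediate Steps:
n(L) = 1
((-559 + 1219)*(1662 - 576) + n(-4)) - 1254 = ((-559 + 1219)*(1662 - 576) + 1) - 1254 = (660*1086 + 1) - 1254 = (716760 + 1) - 1254 = 716761 - 1254 = 715507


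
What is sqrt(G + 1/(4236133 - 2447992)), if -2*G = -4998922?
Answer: sqrt(7991897165105148282)/1788141 ≈ 1581.0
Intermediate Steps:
G = 2499461 (G = -1/2*(-4998922) = 2499461)
sqrt(G + 1/(4236133 - 2447992)) = sqrt(2499461 + 1/(4236133 - 2447992)) = sqrt(2499461 + 1/1788141) = sqrt(4469388692002/1788141) = sqrt(7991897165105148282)/1788141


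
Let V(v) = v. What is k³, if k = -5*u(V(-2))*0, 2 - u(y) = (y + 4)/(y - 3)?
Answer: 0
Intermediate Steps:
u(y) = 2 - (4 + y)/(-3 + y) (u(y) = 2 - (y + 4)/(y - 3) = 2 - (4 + y)/(-3 + y))
k = 0 (k = -5*(-10 - 2)/(-3 - 2)*0 = -5*(-12)/(-5)*0 = -(-1)*(-12)*0 = -5*12/5*0 = -12*0 = 0)
k³ = 0³ = 0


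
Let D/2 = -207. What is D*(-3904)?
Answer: 1616256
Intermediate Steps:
D = -414 (D = 2*(-207) = -414)
D*(-3904) = -414*(-3904) = 1616256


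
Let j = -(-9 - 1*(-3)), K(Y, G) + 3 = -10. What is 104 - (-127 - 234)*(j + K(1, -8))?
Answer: -2423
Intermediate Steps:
K(Y, G) = -13 (K(Y, G) = -3 - 10 = -13)
j = 6 (j = -(-9 + 3) = -1*(-6) = 6)
104 - (-127 - 234)*(j + K(1, -8)) = 104 - (-127 - 234)*(6 - 13) = 104 - (-361)*(-7) = 104 - 1*2527 = 104 - 2527 = -2423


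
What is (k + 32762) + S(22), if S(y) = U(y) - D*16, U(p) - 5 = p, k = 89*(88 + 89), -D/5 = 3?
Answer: 48782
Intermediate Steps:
D = -15 (D = -5*3 = -15)
k = 15753 (k = 89*177 = 15753)
U(p) = 5 + p
S(y) = 245 + y (S(y) = (5 + y) - (-15)*16 = (5 + y) - 1*(-240) = (5 + y) + 240 = 245 + y)
(k + 32762) + S(22) = (15753 + 32762) + (245 + 22) = 48515 + 267 = 48782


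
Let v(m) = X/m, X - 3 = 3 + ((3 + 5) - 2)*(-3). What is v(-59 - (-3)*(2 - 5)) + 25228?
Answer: 428879/17 ≈ 25228.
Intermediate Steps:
X = -12 (X = 3 + (3 + ((3 + 5) - 2)*(-3)) = 3 + (3 + (8 - 2)*(-3)) = 3 + (3 + 6*(-3)) = 3 + (3 - 18) = 3 - 15 = -12)
v(m) = -12/m
v(-59 - (-3)*(2 - 5)) + 25228 = -12/(-59 - (-3)*(2 - 5)) + 25228 = -12/(-59 - (-3)*(-3)) + 25228 = -12/(-59 - 1*9) + 25228 = -12/(-59 - 9) + 25228 = -12/(-68) + 25228 = -12*(-1/68) + 25228 = 3/17 + 25228 = 428879/17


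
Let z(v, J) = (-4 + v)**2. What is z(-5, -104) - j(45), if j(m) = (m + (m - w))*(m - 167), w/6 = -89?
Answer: 76209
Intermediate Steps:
w = -534 (w = 6*(-89) = -534)
j(m) = (-167 + m)*(534 + 2*m) (j(m) = (m + (m - 1*(-534)))*(m - 167) = (m + (m + 534))*(-167 + m) = (m + (534 + m))*(-167 + m) = (534 + 2*m)*(-167 + m) = (-167 + m)*(534 + 2*m))
z(-5, -104) - j(45) = (-4 - 5)**2 - (-89178 + 2*45**2 + 200*45) = (-9)**2 - (-89178 + 2*2025 + 9000) = 81 - (-89178 + 4050 + 9000) = 81 - 1*(-76128) = 81 + 76128 = 76209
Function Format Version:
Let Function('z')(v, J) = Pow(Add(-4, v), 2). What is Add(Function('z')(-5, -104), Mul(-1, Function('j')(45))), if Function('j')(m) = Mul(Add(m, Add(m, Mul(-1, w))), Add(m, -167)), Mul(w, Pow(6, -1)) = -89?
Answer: 76209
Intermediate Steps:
w = -534 (w = Mul(6, -89) = -534)
Function('j')(m) = Mul(Add(-167, m), Add(534, Mul(2, m))) (Function('j')(m) = Mul(Add(m, Add(m, Mul(-1, -534))), Add(m, -167)) = Mul(Add(m, Add(m, 534)), Add(-167, m)) = Mul(Add(m, Add(534, m)), Add(-167, m)) = Mul(Add(534, Mul(2, m)), Add(-167, m)) = Mul(Add(-167, m), Add(534, Mul(2, m))))
Add(Function('z')(-5, -104), Mul(-1, Function('j')(45))) = Add(Pow(Add(-4, -5), 2), Mul(-1, Add(-89178, Mul(2, Pow(45, 2)), Mul(200, 45)))) = Add(Pow(-9, 2), Mul(-1, Add(-89178, Mul(2, 2025), 9000))) = Add(81, Mul(-1, Add(-89178, 4050, 9000))) = Add(81, Mul(-1, -76128)) = Add(81, 76128) = 76209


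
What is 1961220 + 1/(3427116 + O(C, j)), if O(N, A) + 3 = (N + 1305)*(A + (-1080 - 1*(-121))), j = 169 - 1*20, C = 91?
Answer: 4503653430661/2296353 ≈ 1.9612e+6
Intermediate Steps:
j = 149 (j = 169 - 20 = 149)
O(N, A) = -3 + (-959 + A)*(1305 + N) (O(N, A) = -3 + (N + 1305)*(A + (-1080 - 1*(-121))) = -3 + (1305 + N)*(A + (-1080 + 121)) = -3 + (1305 + N)*(A - 959) = -3 + (1305 + N)*(-959 + A) = -3 + (-959 + A)*(1305 + N))
1961220 + 1/(3427116 + O(C, j)) = 1961220 + 1/(3427116 + (-1251498 - 959*91 + 1305*149 + 149*91)) = 1961220 + 1/(3427116 + (-1251498 - 87269 + 194445 + 13559)) = 1961220 + 1/(3427116 - 1130763) = 1961220 + 1/2296353 = 4503653430661/2296353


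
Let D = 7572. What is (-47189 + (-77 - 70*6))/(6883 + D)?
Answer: -47686/14455 ≈ -3.2989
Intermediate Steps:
(-47189 + (-77 - 70*6))/(6883 + D) = (-47189 + (-77 - 70*6))/(6883 + 7572) = (-47189 + (-77 - 420))/14455 = (-47189 - 497)*(1/14455) = -47686*1/14455 = -47686/14455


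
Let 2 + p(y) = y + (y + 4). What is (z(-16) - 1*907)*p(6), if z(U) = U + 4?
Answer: -12866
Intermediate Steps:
z(U) = 4 + U
p(y) = 2 + 2*y (p(y) = -2 + (y + (y + 4)) = -2 + (y + (4 + y)) = -2 + (4 + 2*y) = 2 + 2*y)
(z(-16) - 1*907)*p(6) = ((4 - 16) - 1*907)*(2 + 2*6) = (-12 - 907)*(2 + 12) = -919*14 = -12866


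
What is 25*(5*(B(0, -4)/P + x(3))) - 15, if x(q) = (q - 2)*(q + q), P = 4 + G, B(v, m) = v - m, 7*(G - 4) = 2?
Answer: 23065/29 ≈ 795.34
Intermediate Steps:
G = 30/7 (G = 4 + (⅐)*2 = 4 + 2/7 = 30/7 ≈ 4.2857)
P = 58/7 (P = 4 + 30/7 = 58/7 ≈ 8.2857)
x(q) = 2*q*(-2 + q) (x(q) = (-2 + q)*(2*q) = 2*q*(-2 + q))
25*(5*(B(0, -4)/P + x(3))) - 15 = 25*(5*((0 - 1*(-4))/(58/7) + 2*3*(-2 + 3))) - 15 = 25*(5*((0 + 4)*(7/58) + 2*3*1)) - 15 = 25*(5*(4*(7/58) + 6)) - 15 = 25*(5*(14/29 + 6)) - 15 = 25*(5*(188/29)) - 15 = 25*(940/29) - 15 = 23500/29 - 15 = 23065/29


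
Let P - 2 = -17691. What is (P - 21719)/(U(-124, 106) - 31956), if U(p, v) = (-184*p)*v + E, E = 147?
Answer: -39408/2386687 ≈ -0.016512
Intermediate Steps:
P = -17689 (P = 2 - 17691 = -17689)
U(p, v) = 147 - 184*p*v (U(p, v) = (-184*p)*v + 147 = -184*p*v + 147 = 147 - 184*p*v)
(P - 21719)/(U(-124, 106) - 31956) = (-17689 - 21719)/((147 - 184*(-124)*106) - 31956) = -39408/((147 + 2418496) - 31956) = -39408/(2418643 - 31956) = -39408/2386687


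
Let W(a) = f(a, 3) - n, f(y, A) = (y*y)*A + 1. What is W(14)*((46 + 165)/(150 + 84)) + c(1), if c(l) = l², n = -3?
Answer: 62573/117 ≈ 534.81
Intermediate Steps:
f(y, A) = 1 + A*y² (f(y, A) = y²*A + 1 = A*y² + 1 = 1 + A*y²)
W(a) = 4 + 3*a² (W(a) = (1 + 3*a²) - 1*(-3) = (1 + 3*a²) + 3 = 4 + 3*a²)
W(14)*((46 + 165)/(150 + 84)) + c(1) = (4 + 3*14²)*((46 + 165)/(150 + 84)) + 1² = (4 + 3*196)*(211/234) + 1 = (4 + 588)*(211*(1/234)) + 1 = 592*(211/234) + 1 = 62456/117 + 1 = 62573/117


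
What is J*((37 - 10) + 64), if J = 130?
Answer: 11830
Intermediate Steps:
J*((37 - 10) + 64) = 130*((37 - 10) + 64) = 130*(27 + 64) = 130*91 = 11830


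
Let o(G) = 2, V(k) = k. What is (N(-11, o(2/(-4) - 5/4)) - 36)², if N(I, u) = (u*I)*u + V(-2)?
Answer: 6724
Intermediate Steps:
N(I, u) = -2 + I*u² (N(I, u) = (u*I)*u - 2 = (I*u)*u - 2 = I*u² - 2 = -2 + I*u²)
(N(-11, o(2/(-4) - 5/4)) - 36)² = ((-2 - 11*2²) - 36)² = ((-2 - 11*4) - 36)² = ((-2 - 44) - 36)² = (-46 - 36)² = (-82)² = 6724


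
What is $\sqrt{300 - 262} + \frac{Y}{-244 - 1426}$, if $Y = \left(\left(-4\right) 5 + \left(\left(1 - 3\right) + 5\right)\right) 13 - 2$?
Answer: $\frac{223}{1670} + \sqrt{38} \approx 6.2979$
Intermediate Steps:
$Y = -223$ ($Y = \left(-20 + \left(-2 + 5\right)\right) 13 - 2 = \left(-20 + 3\right) 13 - 2 = \left(-17\right) 13 - 2 = -221 - 2 = -223$)
$\sqrt{300 - 262} + \frac{Y}{-244 - 1426} = \sqrt{300 - 262} + \frac{1}{-244 - 1426} \left(-223\right) = \sqrt{38} + \frac{1}{-1670} \left(-223\right) = \sqrt{38} - - \frac{223}{1670} = \sqrt{38} + \frac{223}{1670} = \frac{223}{1670} + \sqrt{38}$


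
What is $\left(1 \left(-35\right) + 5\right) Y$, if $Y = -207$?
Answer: $6210$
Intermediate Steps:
$\left(1 \left(-35\right) + 5\right) Y = \left(1 \left(-35\right) + 5\right) \left(-207\right) = \left(-35 + 5\right) \left(-207\right) = \left(-30\right) \left(-207\right) = 6210$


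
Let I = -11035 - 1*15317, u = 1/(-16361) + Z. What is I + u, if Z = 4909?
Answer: -350828924/16361 ≈ -21443.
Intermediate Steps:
u = 80316148/16361 (u = 1/(-16361) + 4909 = -1/16361 + 4909 = 80316148/16361 ≈ 4909.0)
I = -26352 (I = -11035 - 15317 = -26352)
I + u = -26352 + 80316148/16361 = -350828924/16361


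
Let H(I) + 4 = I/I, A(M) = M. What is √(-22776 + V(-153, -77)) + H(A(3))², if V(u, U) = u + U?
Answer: 9 + I*√23006 ≈ 9.0 + 151.68*I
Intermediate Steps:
V(u, U) = U + u
H(I) = -3 (H(I) = -4 + I/I = -4 + 1 = -3)
√(-22776 + V(-153, -77)) + H(A(3))² = √(-22776 + (-77 - 153)) + (-3)² = √(-22776 - 230) + 9 = √(-23006) + 9 = I*√23006 + 9 = 9 + I*√23006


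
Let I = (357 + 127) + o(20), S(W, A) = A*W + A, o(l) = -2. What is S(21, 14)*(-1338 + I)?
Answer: -263648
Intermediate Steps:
S(W, A) = A + A*W
I = 482 (I = (357 + 127) - 2 = 484 - 2 = 482)
S(21, 14)*(-1338 + I) = (14*(1 + 21))*(-1338 + 482) = (14*22)*(-856) = 308*(-856) = -263648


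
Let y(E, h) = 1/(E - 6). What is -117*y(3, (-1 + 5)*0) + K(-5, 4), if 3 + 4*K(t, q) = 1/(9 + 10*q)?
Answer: 3749/98 ≈ 38.255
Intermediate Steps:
K(t, q) = -¾ + 1/(4*(9 + 10*q))
y(E, h) = 1/(-6 + E)
-117*y(3, (-1 + 5)*0) + K(-5, 4) = -117/(-6 + 3) + (-13 - 15*4)/(2*(9 + 10*4)) = -117/(-3) + (-13 - 60)/(2*(9 + 40)) = -117*(-⅓) + (½)*(-73)/49 = 39 + (½)*(1/49)*(-73) = 39 - 73/98 = 3749/98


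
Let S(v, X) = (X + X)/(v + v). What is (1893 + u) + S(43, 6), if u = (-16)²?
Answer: 92413/43 ≈ 2149.1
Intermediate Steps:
u = 256
S(v, X) = X/v (S(v, X) = (2*X)/((2*v)) = (2*X)*(1/(2*v)) = X/v)
(1893 + u) + S(43, 6) = (1893 + 256) + 6/43 = 2149 + 6*(1/43) = 2149 + 6/43 = 92413/43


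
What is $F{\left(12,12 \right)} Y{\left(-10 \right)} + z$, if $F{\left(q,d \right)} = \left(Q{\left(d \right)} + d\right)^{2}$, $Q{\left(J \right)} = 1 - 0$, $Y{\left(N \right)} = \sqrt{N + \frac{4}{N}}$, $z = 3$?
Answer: $3 + \frac{338 i \sqrt{65}}{5} \approx 3.0 + 545.01 i$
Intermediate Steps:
$Q{\left(J \right)} = 1$ ($Q{\left(J \right)} = 1 + 0 = 1$)
$F{\left(q,d \right)} = \left(1 + d\right)^{2}$
$F{\left(12,12 \right)} Y{\left(-10 \right)} + z = \left(1 + 12\right)^{2} \sqrt{-10 + \frac{4}{-10}} + 3 = 13^{2} \sqrt{-10 + 4 \left(- \frac{1}{10}\right)} + 3 = 169 \sqrt{-10 - \frac{2}{5}} + 3 = 169 \sqrt{- \frac{52}{5}} + 3 = 169 \frac{2 i \sqrt{65}}{5} + 3 = \frac{338 i \sqrt{65}}{5} + 3 = 3 + \frac{338 i \sqrt{65}}{5}$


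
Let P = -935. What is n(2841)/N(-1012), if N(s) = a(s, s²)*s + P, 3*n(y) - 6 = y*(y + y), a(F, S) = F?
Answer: 5380856/1023209 ≈ 5.2588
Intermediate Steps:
n(y) = 2 + 2*y²/3 (n(y) = 2 + (y*(y + y))/3 = 2 + (y*(2*y))/3 = 2 + (2*y²)/3 = 2 + 2*y²/3)
N(s) = -935 + s² (N(s) = s*s - 935 = s² - 935 = -935 + s²)
n(2841)/N(-1012) = (2 + (⅔)*2841²)/(-935 + (-1012)²) = (2 + (⅔)*8071281)/(-935 + 1024144) = (2 + 5380854)/1023209 = 5380856*(1/1023209) = 5380856/1023209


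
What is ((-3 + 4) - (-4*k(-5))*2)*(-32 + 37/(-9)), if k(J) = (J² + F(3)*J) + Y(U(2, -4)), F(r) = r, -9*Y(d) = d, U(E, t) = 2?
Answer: -231725/81 ≈ -2860.8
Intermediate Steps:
Y(d) = -d/9
k(J) = -2/9 + J² + 3*J (k(J) = (J² + 3*J) - ⅑*2 = (J² + 3*J) - 2/9 = -2/9 + J² + 3*J)
((-3 + 4) - (-4*k(-5))*2)*(-32 + 37/(-9)) = ((-3 + 4) - (-4*(-2/9 + (-5)² + 3*(-5)))*2)*(-32 + 37/(-9)) = (1 - (-4*(-2/9 + 25 - 15))*2)*(-32 + 37*(-⅑)) = (1 - (-4*88/9)*2)*(-32 - 37/9) = (1 - (-352)*2/9)*(-325/9) = (1 - 1*(-704/9))*(-325/9) = (1 + 704/9)*(-325/9) = (713/9)*(-325/9) = -231725/81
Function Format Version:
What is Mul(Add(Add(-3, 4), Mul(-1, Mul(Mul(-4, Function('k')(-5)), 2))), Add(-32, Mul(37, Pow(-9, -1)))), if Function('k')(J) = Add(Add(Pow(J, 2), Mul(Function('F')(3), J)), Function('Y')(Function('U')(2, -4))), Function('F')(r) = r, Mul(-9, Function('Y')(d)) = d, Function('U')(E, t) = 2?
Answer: Rational(-231725, 81) ≈ -2860.8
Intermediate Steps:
Function('Y')(d) = Mul(Rational(-1, 9), d)
Function('k')(J) = Add(Rational(-2, 9), Pow(J, 2), Mul(3, J)) (Function('k')(J) = Add(Add(Pow(J, 2), Mul(3, J)), Mul(Rational(-1, 9), 2)) = Add(Add(Pow(J, 2), Mul(3, J)), Rational(-2, 9)) = Add(Rational(-2, 9), Pow(J, 2), Mul(3, J)))
Mul(Add(Add(-3, 4), Mul(-1, Mul(Mul(-4, Function('k')(-5)), 2))), Add(-32, Mul(37, Pow(-9, -1)))) = Mul(Add(Add(-3, 4), Mul(-1, Mul(Mul(-4, Add(Rational(-2, 9), Pow(-5, 2), Mul(3, -5))), 2))), Add(-32, Mul(37, Pow(-9, -1)))) = Mul(Add(1, Mul(-1, Mul(Mul(-4, Add(Rational(-2, 9), 25, -15)), 2))), Add(-32, Mul(37, Rational(-1, 9)))) = Mul(Add(1, Mul(-1, Mul(Mul(-4, Rational(88, 9)), 2))), Add(-32, Rational(-37, 9))) = Mul(Add(1, Mul(-1, Mul(Rational(-352, 9), 2))), Rational(-325, 9)) = Mul(Add(1, Mul(-1, Rational(-704, 9))), Rational(-325, 9)) = Mul(Add(1, Rational(704, 9)), Rational(-325, 9)) = Mul(Rational(713, 9), Rational(-325, 9)) = Rational(-231725, 81)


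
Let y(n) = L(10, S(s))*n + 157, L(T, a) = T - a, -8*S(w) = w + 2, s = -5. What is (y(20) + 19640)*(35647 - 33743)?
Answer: 38060008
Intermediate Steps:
S(w) = -¼ - w/8 (S(w) = -(w + 2)/8 = -(2 + w)/8 = -¼ - w/8)
y(n) = 157 + 77*n/8 (y(n) = (10 - (-¼ - ⅛*(-5)))*n + 157 = (10 - (-¼ + 5/8))*n + 157 = (10 - 1*3/8)*n + 157 = (10 - 3/8)*n + 157 = 77*n/8 + 157 = 157 + 77*n/8)
(y(20) + 19640)*(35647 - 33743) = ((157 + (77/8)*20) + 19640)*(35647 - 33743) = ((157 + 385/2) + 19640)*1904 = (699/2 + 19640)*1904 = (39979/2)*1904 = 38060008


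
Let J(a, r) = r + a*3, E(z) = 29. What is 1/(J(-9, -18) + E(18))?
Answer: -1/16 ≈ -0.062500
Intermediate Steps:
J(a, r) = r + 3*a
1/(J(-9, -18) + E(18)) = 1/((-18 + 3*(-9)) + 29) = 1/((-18 - 27) + 29) = 1/(-45 + 29) = 1/(-16) = -1/16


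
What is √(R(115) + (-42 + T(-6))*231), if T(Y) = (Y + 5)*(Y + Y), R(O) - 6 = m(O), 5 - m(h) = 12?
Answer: I*√6931 ≈ 83.253*I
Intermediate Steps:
m(h) = -7 (m(h) = 5 - 1*12 = 5 - 12 = -7)
R(O) = -1 (R(O) = 6 - 7 = -1)
T(Y) = 2*Y*(5 + Y) (T(Y) = (5 + Y)*(2*Y) = 2*Y*(5 + Y))
√(R(115) + (-42 + T(-6))*231) = √(-1 + (-42 + 2*(-6)*(5 - 6))*231) = √(-1 + (-42 + 2*(-6)*(-1))*231) = √(-1 + (-42 + 12)*231) = √(-1 - 30*231) = √(-1 - 6930) = √(-6931) = I*√6931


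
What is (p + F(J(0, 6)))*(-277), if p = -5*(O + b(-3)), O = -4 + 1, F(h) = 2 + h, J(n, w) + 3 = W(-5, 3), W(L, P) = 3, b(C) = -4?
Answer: -10249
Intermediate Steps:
J(n, w) = 0 (J(n, w) = -3 + 3 = 0)
O = -3
p = 35 (p = -5*(-3 - 4) = -5*(-7) = 35)
(p + F(J(0, 6)))*(-277) = (35 + (2 + 0))*(-277) = (35 + 2)*(-277) = 37*(-277) = -10249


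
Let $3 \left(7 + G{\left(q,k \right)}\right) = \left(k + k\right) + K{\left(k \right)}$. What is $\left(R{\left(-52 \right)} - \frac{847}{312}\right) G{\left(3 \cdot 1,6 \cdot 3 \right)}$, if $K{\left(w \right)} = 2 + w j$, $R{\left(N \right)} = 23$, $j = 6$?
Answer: $\frac{791125}{936} \approx 845.22$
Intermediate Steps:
$K{\left(w \right)} = 2 + 6 w$ ($K{\left(w \right)} = 2 + w 6 = 2 + 6 w$)
$G{\left(q,k \right)} = - \frac{19}{3} + \frac{8 k}{3}$ ($G{\left(q,k \right)} = -7 + \frac{\left(k + k\right) + \left(2 + 6 k\right)}{3} = -7 + \frac{2 k + \left(2 + 6 k\right)}{3} = -7 + \frac{2 + 8 k}{3} = -7 + \left(\frac{2}{3} + \frac{8 k}{3}\right) = - \frac{19}{3} + \frac{8 k}{3}$)
$\left(R{\left(-52 \right)} - \frac{847}{312}\right) G{\left(3 \cdot 1,6 \cdot 3 \right)} = \left(23 - \frac{847}{312}\right) \left(- \frac{19}{3} + \frac{8 \cdot 6 \cdot 3}{3}\right) = \left(23 - \frac{847}{312}\right) \left(- \frac{19}{3} + \frac{8}{3} \cdot 18\right) = \left(23 - \frac{847}{312}\right) \left(- \frac{19}{3} + 48\right) = \frac{6329}{312} \cdot \frac{125}{3} = \frac{791125}{936}$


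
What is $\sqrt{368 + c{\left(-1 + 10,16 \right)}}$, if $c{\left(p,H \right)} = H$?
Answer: $8 \sqrt{6} \approx 19.596$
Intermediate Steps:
$\sqrt{368 + c{\left(-1 + 10,16 \right)}} = \sqrt{368 + 16} = \sqrt{384} = 8 \sqrt{6}$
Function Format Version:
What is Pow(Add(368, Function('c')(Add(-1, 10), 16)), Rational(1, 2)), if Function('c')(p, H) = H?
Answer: Mul(8, Pow(6, Rational(1, 2))) ≈ 19.596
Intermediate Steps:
Pow(Add(368, Function('c')(Add(-1, 10), 16)), Rational(1, 2)) = Pow(Add(368, 16), Rational(1, 2)) = Pow(384, Rational(1, 2)) = Mul(8, Pow(6, Rational(1, 2)))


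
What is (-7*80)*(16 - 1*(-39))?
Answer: -30800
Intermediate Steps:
(-7*80)*(16 - 1*(-39)) = -560*(16 + 39) = -560*55 = -30800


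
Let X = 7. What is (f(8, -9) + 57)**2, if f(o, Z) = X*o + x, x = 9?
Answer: 14884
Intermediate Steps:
f(o, Z) = 9 + 7*o (f(o, Z) = 7*o + 9 = 9 + 7*o)
(f(8, -9) + 57)**2 = ((9 + 7*8) + 57)**2 = ((9 + 56) + 57)**2 = (65 + 57)**2 = 122**2 = 14884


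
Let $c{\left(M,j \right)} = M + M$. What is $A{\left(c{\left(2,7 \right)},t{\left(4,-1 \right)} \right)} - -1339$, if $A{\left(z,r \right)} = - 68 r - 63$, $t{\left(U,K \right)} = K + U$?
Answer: $1072$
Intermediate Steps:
$c{\left(M,j \right)} = 2 M$
$A{\left(z,r \right)} = -63 - 68 r$
$A{\left(c{\left(2,7 \right)},t{\left(4,-1 \right)} \right)} - -1339 = \left(-63 - 68 \left(-1 + 4\right)\right) - -1339 = \left(-63 - 204\right) + 1339 = -267 + 1339 = 1072$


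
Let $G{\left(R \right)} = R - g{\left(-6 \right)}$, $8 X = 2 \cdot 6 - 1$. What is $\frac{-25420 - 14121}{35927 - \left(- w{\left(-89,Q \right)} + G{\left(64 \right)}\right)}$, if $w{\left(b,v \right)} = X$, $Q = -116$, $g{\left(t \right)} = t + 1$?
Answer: $- \frac{316328}{286875} \approx -1.1027$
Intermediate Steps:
$g{\left(t \right)} = 1 + t$
$X = \frac{11}{8}$ ($X = \frac{2 \cdot 6 - 1}{8} = \frac{12 - 1}{8} = \frac{1}{8} \cdot 11 = \frac{11}{8} \approx 1.375$)
$G{\left(R \right)} = 5 + R$ ($G{\left(R \right)} = R - \left(1 - 6\right) = R - -5 = R + 5 = 5 + R$)
$w{\left(b,v \right)} = \frac{11}{8}$
$\frac{-25420 - 14121}{35927 - \left(- w{\left(-89,Q \right)} + G{\left(64 \right)}\right)} = \frac{-25420 - 14121}{35927 + \left(\frac{11}{8} - \left(5 + 64\right)\right)} = - \frac{39541}{35927 + \left(\frac{11}{8} - 69\right)} = - \frac{39541}{35927 - \frac{541}{8}} = - \frac{39541}{\frac{286875}{8}} = \left(-39541\right) \frac{8}{286875} = - \frac{316328}{286875}$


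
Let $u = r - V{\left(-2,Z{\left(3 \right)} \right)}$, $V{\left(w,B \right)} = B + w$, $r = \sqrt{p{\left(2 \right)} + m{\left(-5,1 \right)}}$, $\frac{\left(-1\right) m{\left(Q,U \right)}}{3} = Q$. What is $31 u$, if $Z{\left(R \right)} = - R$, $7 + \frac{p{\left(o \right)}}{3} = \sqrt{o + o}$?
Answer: $155$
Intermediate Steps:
$m{\left(Q,U \right)} = - 3 Q$
$p{\left(o \right)} = -21 + 3 \sqrt{2} \sqrt{o}$ ($p{\left(o \right)} = -21 + 3 \sqrt{o + o} = -21 + 3 \sqrt{2 o} = -21 + 3 \sqrt{2} \sqrt{o}$)
$r = 0$ ($r = \sqrt{\left(-21 + 3 \sqrt{2} \sqrt{2}\right) - -15} = \sqrt{\left(-21 + 6\right) + 15} = \sqrt{-15 + 15} = \sqrt{0} = 0$)
$u = 5$ ($u = 0 - \left(\left(-1\right) 3 - 2\right) = 0 - \left(-3 - 2\right) = 0 - -5 = 0 + 5 = 5$)
$31 u = 31 \cdot 5 = 155$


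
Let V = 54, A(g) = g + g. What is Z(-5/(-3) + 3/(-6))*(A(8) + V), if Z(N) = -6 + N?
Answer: -1015/3 ≈ -338.33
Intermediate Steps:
A(g) = 2*g
Z(-5/(-3) + 3/(-6))*(A(8) + V) = (-6 + (-5/(-3) + 3/(-6)))*(2*8 + 54) = (-6 + (-5*(-1/3) + 3*(-1/6)))*(16 + 54) = (-6 + (5/3 - 1/2))*70 = (-6 + 7/6)*70 = -29/6*70 = -1015/3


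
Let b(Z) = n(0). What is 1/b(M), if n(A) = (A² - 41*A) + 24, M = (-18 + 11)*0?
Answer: 1/24 ≈ 0.041667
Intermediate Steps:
M = 0 (M = -7*0 = 0)
n(A) = 24 + A² - 41*A
b(Z) = 24 (b(Z) = 24 + 0² - 41*0 = 24 + 0 + 0 = 24)
1/b(M) = 1/24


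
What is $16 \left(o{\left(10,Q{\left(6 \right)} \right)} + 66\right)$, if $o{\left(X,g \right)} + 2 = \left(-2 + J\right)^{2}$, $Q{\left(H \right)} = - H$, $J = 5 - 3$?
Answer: $1024$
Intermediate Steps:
$J = 2$ ($J = 5 - 3 = 2$)
$o{\left(X,g \right)} = -2$ ($o{\left(X,g \right)} = -2 + \left(-2 + 2\right)^{2} = -2 + 0^{2} = -2 + 0 = -2$)
$16 \left(o{\left(10,Q{\left(6 \right)} \right)} + 66\right) = 16 \left(-2 + 66\right) = 16 \cdot 64 = 1024$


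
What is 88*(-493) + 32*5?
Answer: -43224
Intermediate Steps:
88*(-493) + 32*5 = -43384 + 160 = -43224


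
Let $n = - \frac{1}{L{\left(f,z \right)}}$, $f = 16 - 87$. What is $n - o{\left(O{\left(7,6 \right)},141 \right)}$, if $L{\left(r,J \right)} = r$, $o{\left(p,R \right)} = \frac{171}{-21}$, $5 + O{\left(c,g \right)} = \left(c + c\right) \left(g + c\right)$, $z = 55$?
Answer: $\frac{4054}{497} \approx 8.1569$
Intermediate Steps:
$O{\left(c,g \right)} = -5 + 2 c \left(c + g\right)$ ($O{\left(c,g \right)} = -5 + \left(c + c\right) \left(g + c\right) = -5 + 2 c \left(c + g\right)$)
$o{\left(p,R \right)} = - \frac{57}{7}$ ($o{\left(p,R \right)} = 171 \left(- \frac{1}{21}\right) = - \frac{57}{7}$)
$f = -71$ ($f = 16 - 87 = -71$)
$n = \frac{1}{71}$ ($n = - \frac{1}{-71} = \left(-1\right) \left(- \frac{1}{71}\right) = \frac{1}{71} \approx 0.014085$)
$n - o{\left(O{\left(7,6 \right)},141 \right)} = \frac{1}{71} - - \frac{57}{7} = \frac{1}{71} + \frac{57}{7} = \frac{4054}{497}$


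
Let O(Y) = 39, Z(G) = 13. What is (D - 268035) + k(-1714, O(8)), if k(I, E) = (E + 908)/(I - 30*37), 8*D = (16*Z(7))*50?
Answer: -753260587/2824 ≈ -2.6674e+5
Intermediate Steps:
D = 1300 (D = ((16*13)*50)/8 = (208*50)/8 = (1/8)*10400 = 1300)
k(I, E) = (908 + E)/(-1110 + I) (k(I, E) = (908 + E)/(I - 1110) = (908 + E)/(-1110 + I))
(D - 268035) + k(-1714, O(8)) = (1300 - 268035) + (908 + 39)/(-1110 - 1714) = -266735 + 947/(-2824) = -266735 - 1/2824*947 = -266735 - 947/2824 = -753260587/2824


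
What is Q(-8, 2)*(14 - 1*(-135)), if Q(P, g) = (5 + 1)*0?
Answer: 0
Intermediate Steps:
Q(P, g) = 0 (Q(P, g) = 6*0 = 0)
Q(-8, 2)*(14 - 1*(-135)) = 0*(14 - 1*(-135)) = 0*(14 + 135) = 0*149 = 0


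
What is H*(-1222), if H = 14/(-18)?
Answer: 8554/9 ≈ 950.44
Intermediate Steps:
H = -7/9 (H = 14*(-1/18) = -7/9 ≈ -0.77778)
H*(-1222) = -7/9*(-1222) = 8554/9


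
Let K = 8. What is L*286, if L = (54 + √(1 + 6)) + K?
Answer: 17732 + 286*√7 ≈ 18489.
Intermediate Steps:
L = 62 + √7 (L = (54 + √(1 + 6)) + 8 = (54 + √7) + 8 = 62 + √7 ≈ 64.646)
L*286 = (62 + √7)*286 = 17732 + 286*√7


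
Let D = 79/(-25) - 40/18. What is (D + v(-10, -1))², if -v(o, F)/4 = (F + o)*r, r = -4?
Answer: 1665537721/50625 ≈ 32900.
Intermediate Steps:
v(o, F) = 16*F + 16*o (v(o, F) = -4*(F + o)*(-4) = -4*(-4*F - 4*o) = 16*F + 16*o)
D = -1211/225 (D = 79*(-1/25) - 40*1/18 = -79/25 - 20/9 = -1211/225 ≈ -5.3822)
(D + v(-10, -1))² = (-1211/225 + (16*(-1) + 16*(-10)))² = (-1211/225 + (-16 - 160))² = (-1211/225 - 176)² = (-40811/225)² = 1665537721/50625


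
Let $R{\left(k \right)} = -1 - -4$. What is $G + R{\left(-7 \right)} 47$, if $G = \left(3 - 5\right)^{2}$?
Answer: $145$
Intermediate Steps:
$R{\left(k \right)} = 3$ ($R{\left(k \right)} = -1 + 4 = 3$)
$G = 4$ ($G = \left(-2\right)^{2} = 4$)
$G + R{\left(-7 \right)} 47 = 4 + 3 \cdot 47 = 4 + 141 = 145$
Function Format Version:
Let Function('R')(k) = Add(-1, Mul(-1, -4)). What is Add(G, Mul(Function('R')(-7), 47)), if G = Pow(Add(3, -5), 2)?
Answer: 145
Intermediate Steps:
Function('R')(k) = 3 (Function('R')(k) = Add(-1, 4) = 3)
G = 4 (G = Pow(-2, 2) = 4)
Add(G, Mul(Function('R')(-7), 47)) = Add(4, Mul(3, 47)) = Add(4, 141) = 145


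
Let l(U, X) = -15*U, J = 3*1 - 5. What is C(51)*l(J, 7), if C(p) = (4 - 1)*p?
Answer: 4590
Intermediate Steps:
C(p) = 3*p
J = -2 (J = 3 - 5 = -2)
C(51)*l(J, 7) = (3*51)*(-15*(-2)) = 153*30 = 4590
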